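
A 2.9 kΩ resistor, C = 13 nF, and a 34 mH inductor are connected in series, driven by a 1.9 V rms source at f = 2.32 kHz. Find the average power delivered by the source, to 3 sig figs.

335 μW

ω = 2πf = 14580 rad/s
X_L = ωL = 496 Ω
X_C = 1/(ωC) = 5280 Ω
Net reactance X = X_L − X_C = -4780 Ω
Z = 2900 − j4780 Ω
|Z| = √(2900² + 4780²) = 5590 Ω
∠Z = arctan(-4780/2900) = -58.8°
I = V/|Z| = 340 μA
P = VI cos φ = 1.9 × 0.000340 × cos(-58.8°) = 335 μW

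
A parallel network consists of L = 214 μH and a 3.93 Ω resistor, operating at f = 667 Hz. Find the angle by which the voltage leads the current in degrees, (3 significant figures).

77.1°

ω = 2πf = 4191 rad/s
X_L = ωL = 0.897 Ω
Parallel: admittances add. Y = 1/R + 1/(jωL)
Y = (0.254 − j1.12) S
|Y| = 1.14 S → |Z| = 1/|Y| = 0.874 Ω, ∠Z = −∠Y = 77.1°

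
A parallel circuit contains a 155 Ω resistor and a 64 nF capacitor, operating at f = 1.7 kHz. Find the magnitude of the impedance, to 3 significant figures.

ω = 2πf = 10680 rad/s
X_C = 1/(ωC) = 1460 Ω
Parallel: admittances add. Y = 1/R + jωC
Y = (0.00645 + j0.000684) S
|Y| = 0.00649 S → |Z| = 1/|Y| = 154 Ω, ∠Z = −∠Y = -6.05°

154 Ω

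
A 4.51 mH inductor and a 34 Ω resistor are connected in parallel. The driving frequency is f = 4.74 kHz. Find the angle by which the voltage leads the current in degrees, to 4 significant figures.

ω = 2πf = 29780 rad/s
X_L = ωL = 134.3 Ω
Parallel: admittances add. Y = 1/R + 1/(jωL)
Y = (0.02941 − j0.007445) S
|Y| = 0.03034 S → |Z| = 1/|Y| = 32.96 Ω, ∠Z = −∠Y = 14.20°

14.20°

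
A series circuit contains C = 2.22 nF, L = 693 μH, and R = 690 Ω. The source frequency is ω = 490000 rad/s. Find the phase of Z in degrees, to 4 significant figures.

X_L = ωL = 339.6 Ω
X_C = 1/(ωC) = 919.3 Ω
Net reactance X = X_L − X_C = -579.7 Ω
Z = 690.0 − j579.7 Ω
|Z| = √(690.0² + 579.7²) = 901.2 Ω
∠Z = arctan(-579.7/690.0) = -40.04°

-40.04°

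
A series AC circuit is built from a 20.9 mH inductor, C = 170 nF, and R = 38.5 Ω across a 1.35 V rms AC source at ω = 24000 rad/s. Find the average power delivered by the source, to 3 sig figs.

1.04 mW

X_L = ωL = 502 Ω
X_C = 1/(ωC) = 245 Ω
Net reactance X = X_L − X_C = 257 Ω
Z = 38.5 + j257 Ω
|Z| = √(38.5² + 257²) = 259 Ω
∠Z = arctan(257/38.5) = 81.5°
I = V/|Z| = 5.20 mA
P = VI cos φ = 1.35 × 0.00520 × cos(81.5°) = 1.04 mW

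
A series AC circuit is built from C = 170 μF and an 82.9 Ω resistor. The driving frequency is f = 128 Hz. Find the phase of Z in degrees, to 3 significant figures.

ω = 2πf = 804.2 rad/s
X_C = 1/(ωC) = 7.31 Ω
Z = 82.9 − j7.31 Ω
|Z| = √(82.9² + 7.31²) = 83.2 Ω
∠Z = arctan(-7.31/82.9) = -5.04°

-5.04°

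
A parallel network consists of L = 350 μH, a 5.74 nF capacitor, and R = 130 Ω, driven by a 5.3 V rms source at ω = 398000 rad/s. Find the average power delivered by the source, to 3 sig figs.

216 mW

X_L = ωL = 139 Ω
X_C = 1/(ωC) = 438 Ω
Parallel: admittances add. Y = 1/R + 1/(jωL) + jωC
Y = (0.00769 − j0.00489) S
|Y| = 0.00912 S → |Z| = 1/|Y| = 110 Ω, ∠Z = −∠Y = 32.5°
I = V/|Z| = 48.3 mA
P = VI cos φ = 5.3 × 0.0483 × cos(32.5°) = 216 mW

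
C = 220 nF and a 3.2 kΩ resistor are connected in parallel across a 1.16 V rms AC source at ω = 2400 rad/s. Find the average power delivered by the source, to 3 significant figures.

X_C = 1/(ωC) = 1890 Ω
Parallel: admittances add. Y = 1/R + jωC
Y = (0.000313 + j0.000528) S
|Y| = 0.000614 S → |Z| = 1/|Y| = 1630 Ω, ∠Z = −∠Y = -59.4°
I = V/|Z| = 712 μA
P = VI cos φ = 1.16 × 0.000712 × cos(-59.4°) = 420 μW

420 μW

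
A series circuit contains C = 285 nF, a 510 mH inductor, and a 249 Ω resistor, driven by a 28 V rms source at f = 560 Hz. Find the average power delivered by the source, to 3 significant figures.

ω = 2πf = 3519 rad/s
X_L = ωL = 1790 Ω
X_C = 1/(ωC) = 997 Ω
Net reactance X = X_L − X_C = 797 Ω
Z = 249 + j797 Ω
|Z| = √(249² + 797²) = 835 Ω
∠Z = arctan(797/249) = 72.7°
I = V/|Z| = 33.5 mA
P = VI cos φ = 28 × 0.0335 × cos(72.7°) = 280 mW

280 mW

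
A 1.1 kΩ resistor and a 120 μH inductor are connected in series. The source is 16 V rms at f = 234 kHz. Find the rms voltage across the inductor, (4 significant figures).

2.534 V

ω = 2πf = 1.47e+06 rad/s
X_L = ωL = 176.4 Ω
Z = 1100 + j176.4 Ω
|Z| = √(1100² + 176.4²) = 1114 Ω
I = V/|Z| = 14.36 mA
V_L = I·|Z_L| = 0.01436 × 176.4 = 2.534 V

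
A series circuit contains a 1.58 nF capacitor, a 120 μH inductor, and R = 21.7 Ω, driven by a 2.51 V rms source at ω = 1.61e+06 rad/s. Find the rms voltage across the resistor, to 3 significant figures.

X_L = ωL = 193 Ω
X_C = 1/(ωC) = 393 Ω
Net reactance X = X_L − X_C = -200 Ω
Z = 21.7 − j200 Ω
|Z| = √(21.7² + 200²) = 201 Ω
I = V/|Z| = 12.5 mA
V_R = I·|Z_R| = 0.0125 × 21.7 = 0.271 V

0.271 V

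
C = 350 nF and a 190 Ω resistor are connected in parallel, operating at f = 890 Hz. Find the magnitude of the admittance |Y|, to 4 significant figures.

5.615 mS

ω = 2πf = 5592 rad/s
X_C = 1/(ωC) = 510.9 Ω
Parallel: admittances add. Y = 1/R + jωC
Y = (0.005263 + j0.001957) S
|Y| = 0.005615 S → |Z| = 1/|Y| = 178.1 Ω, ∠Z = −∠Y = -20.40°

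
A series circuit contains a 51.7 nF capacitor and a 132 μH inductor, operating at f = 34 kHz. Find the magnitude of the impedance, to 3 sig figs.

62.3 Ω

ω = 2πf = 213600 rad/s
X_L = ωL = 28.2 Ω
X_C = 1/(ωC) = 90.5 Ω
Net reactance X = X_L − X_C = -62.3 Ω
Z = − j62.3 Ω
|Z| = √(0² + 62.3²) = 62.3 Ω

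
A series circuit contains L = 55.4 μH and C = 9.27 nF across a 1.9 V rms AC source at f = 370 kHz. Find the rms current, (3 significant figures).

ω = 2πf = 2.325e+06 rad/s
X_L = ωL = 129 Ω
X_C = 1/(ωC) = 46.4 Ω
Net reactance X = X_L − X_C = 82.4 Ω
Z = j82.4 Ω
|Z| = √(0² + 82.4²) = 82.4 Ω
I = V/|Z| = 1.9/82.4 = 23.1 mA

23.1 mA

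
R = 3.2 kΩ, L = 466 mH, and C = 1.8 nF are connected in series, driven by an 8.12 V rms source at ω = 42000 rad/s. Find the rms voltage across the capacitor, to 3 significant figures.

X_L = ωL = 19600 Ω
X_C = 1/(ωC) = 13200 Ω
Net reactance X = X_L − X_C = 6340 Ω
Z = 3200 + j6340 Ω
|Z| = √(3200² + 6340²) = 7110 Ω
I = V/|Z| = 1.14 mA
V_C = I·|Z_C| = 0.00114 × 13200 = 15.1 V

15.1 V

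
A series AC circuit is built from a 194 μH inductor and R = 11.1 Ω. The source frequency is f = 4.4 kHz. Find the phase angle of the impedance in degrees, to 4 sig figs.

25.79°

ω = 2πf = 27650 rad/s
X_L = ωL = 5.363 Ω
Z = 11.10 + j5.363 Ω
|Z| = √(11.10² + 5.363²) = 12.33 Ω
∠Z = arctan(5.363/11.10) = 25.79°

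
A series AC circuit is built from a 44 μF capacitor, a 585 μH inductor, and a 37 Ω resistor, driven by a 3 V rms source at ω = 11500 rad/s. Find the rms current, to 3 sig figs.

80.4 mA

X_L = ωL = 6.73 Ω
X_C = 1/(ωC) = 1.98 Ω
Net reactance X = X_L − X_C = 4.75 Ω
Z = 37.0 + j4.75 Ω
|Z| = √(37.0² + 4.75²) = 37.3 Ω
I = V/|Z| = 3/37.3 = 80.4 mA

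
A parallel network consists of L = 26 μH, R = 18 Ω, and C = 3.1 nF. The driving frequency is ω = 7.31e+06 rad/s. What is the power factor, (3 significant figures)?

0.954

X_L = ωL = 190 Ω
X_C = 1/(ωC) = 44.1 Ω
Parallel: admittances add. Y = 1/R + 1/(jωL) + jωC
Y = (0.0556 + j0.0174) S
|Y| = 0.0582 S → |Z| = 1/|Y| = 17.2 Ω, ∠Z = −∠Y = -17.4°
cos φ = cos(-17.4°) = 0.954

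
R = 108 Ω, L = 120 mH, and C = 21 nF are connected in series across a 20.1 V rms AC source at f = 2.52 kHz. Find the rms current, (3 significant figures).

18.1 mA

ω = 2πf = 15830 rad/s
X_L = ωL = 1900 Ω
X_C = 1/(ωC) = 3010 Ω
Net reactance X = X_L − X_C = -1110 Ω
Z = 108 − j1110 Ω
|Z| = √(108² + 1110²) = 1110 Ω
I = V/|Z| = 20.1/1110 = 18.1 mA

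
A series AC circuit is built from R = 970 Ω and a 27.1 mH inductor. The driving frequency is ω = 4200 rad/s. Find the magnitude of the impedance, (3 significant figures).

977 Ω

X_L = ωL = 114 Ω
Z = 970 + j114 Ω
|Z| = √(970² + 114²) = 977 Ω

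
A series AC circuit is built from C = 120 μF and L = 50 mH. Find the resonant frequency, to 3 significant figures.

ω₀ = 1/√(LC) = 1/√(0.05 × 0.00012) = 408.2 rad/s
f₀ = ω₀/(2π) = 65.0 Hz

65.0 Hz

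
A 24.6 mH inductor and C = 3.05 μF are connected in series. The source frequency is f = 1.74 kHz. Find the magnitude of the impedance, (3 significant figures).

ω = 2πf = 10930 rad/s
X_L = ωL = 269 Ω
X_C = 1/(ωC) = 30.0 Ω
Net reactance X = X_L − X_C = 239 Ω
Z = j239 Ω
|Z| = √(0² + 239²) = 239 Ω

239 Ω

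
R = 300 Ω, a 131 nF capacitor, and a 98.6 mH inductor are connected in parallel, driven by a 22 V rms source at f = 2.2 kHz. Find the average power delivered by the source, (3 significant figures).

1.61 W

ω = 2πf = 13820 rad/s
X_L = ωL = 1360 Ω
X_C = 1/(ωC) = 552 Ω
Parallel: admittances add. Y = 1/R + 1/(jωL) + jωC
Y = (0.00333 + j0.00108) S
|Y| = 0.00350 S → |Z| = 1/|Y| = 285 Ω, ∠Z = −∠Y = -17.9°
I = V/|Z| = 77.1 mA
P = VI cos φ = 22 × 0.0771 × cos(-17.9°) = 1.61 W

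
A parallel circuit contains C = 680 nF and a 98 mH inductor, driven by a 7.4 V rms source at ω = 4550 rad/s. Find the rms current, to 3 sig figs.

6.30 mA

X_L = ωL = 446 Ω
X_C = 1/(ωC) = 323 Ω
Parallel: admittances add. Y = 1/(jωL) + jωC
Y = (0 + j0.000851) S
|Y| = 0.000851 S → |Z| = 1/|Y| = 1170 Ω, ∠Z = −∠Y = -90.0°
I = V/|Z| = 7.4/1170 = 6.30 mA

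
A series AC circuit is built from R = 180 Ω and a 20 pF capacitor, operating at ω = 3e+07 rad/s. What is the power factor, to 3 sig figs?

X_C = 1/(ωC) = 1670 Ω
Z = 180 − j1670 Ω
|Z| = √(180² + 1670²) = 1680 Ω
∠Z = arctan(-1670/180) = -83.8°
cos φ = cos(-83.8°) = 0.107

0.107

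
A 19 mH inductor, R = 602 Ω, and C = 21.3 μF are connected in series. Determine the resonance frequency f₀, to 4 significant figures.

250.2 Hz

ω₀ = 1/√(LC) = 1/√(0.019 × 2.13e-05) = 1572 rad/s
f₀ = ω₀/(2π) = 250.2 Hz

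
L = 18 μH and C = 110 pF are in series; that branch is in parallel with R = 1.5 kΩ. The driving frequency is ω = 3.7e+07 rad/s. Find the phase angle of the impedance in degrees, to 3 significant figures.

X_L = ωL = 666 Ω
X_C = 1/(ωC) = 246 Ω
Branch 1: Z₁ = R = 1500 Ω
Branch 2 (series LC): Z₂ = j(X_L − X_C) = j420 Ω
Parallel: Z = Z₁Z₂/(Z₁+Z₂), |Z| = 405 Ω, ∠Z = 74.3°

74.3°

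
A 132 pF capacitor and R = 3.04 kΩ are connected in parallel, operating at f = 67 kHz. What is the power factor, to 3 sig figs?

0.986

ω = 2πf = 421000 rad/s
X_C = 1/(ωC) = 18000 Ω
Parallel: admittances add. Y = 1/R + jωC
Y = (0.000329 + j5.56e-05) S
|Y| = 0.000334 S → |Z| = 1/|Y| = 3000 Ω, ∠Z = −∠Y = -9.59°
cos φ = cos(-9.59°) = 0.986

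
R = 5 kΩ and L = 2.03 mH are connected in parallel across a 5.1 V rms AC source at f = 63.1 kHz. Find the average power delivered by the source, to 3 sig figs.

5.20 mW

ω = 2πf = 396500 rad/s
X_L = ωL = 805 Ω
Parallel: admittances add. Y = 1/R + 1/(jωL)
Y = (0.000200 − j0.00124) S
|Y| = 0.00126 S → |Z| = 1/|Y| = 795 Ω, ∠Z = −∠Y = 80.9°
I = V/|Z| = 6.42 mA
P = VI cos φ = 5.1 × 0.00642 × cos(80.9°) = 5.20 mW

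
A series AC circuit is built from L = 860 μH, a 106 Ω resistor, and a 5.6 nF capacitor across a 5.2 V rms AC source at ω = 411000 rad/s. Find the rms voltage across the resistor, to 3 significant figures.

4.13 V

X_L = ωL = 353 Ω
X_C = 1/(ωC) = 434 Ω
Net reactance X = X_L − X_C = -81.0 Ω
Z = 106 − j81.0 Ω
|Z| = √(106² + 81.0²) = 133 Ω
I = V/|Z| = 39.0 mA
V_R = I·|Z_R| = 0.0390 × 106 = 4.13 V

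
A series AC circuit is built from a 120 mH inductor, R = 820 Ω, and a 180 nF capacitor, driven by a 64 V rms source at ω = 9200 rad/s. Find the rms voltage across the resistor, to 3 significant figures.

54.6 V

X_L = ωL = 1100 Ω
X_C = 1/(ωC) = 604 Ω
Net reactance X = X_L − X_C = 500 Ω
Z = 820 + j500 Ω
|Z| = √(820² + 500²) = 960 Ω
I = V/|Z| = 66.6 mA
V_R = I·|Z_R| = 0.0666 × 820 = 54.6 V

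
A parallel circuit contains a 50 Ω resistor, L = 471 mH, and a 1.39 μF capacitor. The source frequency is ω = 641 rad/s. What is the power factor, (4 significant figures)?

0.9928

X_L = ωL = 301.9 Ω
X_C = 1/(ωC) = 1122 Ω
Parallel: admittances add. Y = 1/R + 1/(jωL) + jωC
Y = (0.02000 − j0.002421) S
|Y| = 0.02015 S → |Z| = 1/|Y| = 49.64 Ω, ∠Z = −∠Y = 6.903°
cos φ = cos(6.903°) = 0.9928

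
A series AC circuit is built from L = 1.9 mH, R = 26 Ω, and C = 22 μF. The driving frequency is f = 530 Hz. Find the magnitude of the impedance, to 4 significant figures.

27.01 Ω

ω = 2πf = 3330 rad/s
X_L = ωL = 6.327 Ω
X_C = 1/(ωC) = 13.65 Ω
Net reactance X = X_L − X_C = -7.322 Ω
Z = 26.00 − j7.322 Ω
|Z| = √(26.00² + 7.322²) = 27.01 Ω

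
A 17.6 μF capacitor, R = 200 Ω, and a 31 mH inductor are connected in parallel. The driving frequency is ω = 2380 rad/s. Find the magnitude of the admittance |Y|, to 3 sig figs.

X_L = ωL = 73.8 Ω
X_C = 1/(ωC) = 23.9 Ω
Parallel: admittances add. Y = 1/R + 1/(jωL) + jωC
Y = (0.00500 + j0.0283) S
|Y| = 0.0288 S → |Z| = 1/|Y| = 34.8 Ω, ∠Z = −∠Y = -80.0°

28.8 mS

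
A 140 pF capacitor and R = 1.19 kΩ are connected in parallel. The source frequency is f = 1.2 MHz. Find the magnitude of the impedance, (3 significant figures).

741 Ω

ω = 2πf = 7.54e+06 rad/s
X_C = 1/(ωC) = 947 Ω
Parallel: admittances add. Y = 1/R + jωC
Y = (0.000840 + j0.00106) S
|Y| = 0.00135 S → |Z| = 1/|Y| = 741 Ω, ∠Z = −∠Y = -51.5°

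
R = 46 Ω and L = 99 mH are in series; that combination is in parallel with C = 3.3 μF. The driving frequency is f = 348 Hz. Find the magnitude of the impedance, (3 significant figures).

339 Ω

ω = 2πf = 2187 rad/s
X_L = ωL = 216 Ω
X_C = 1/(ωC) = 139 Ω
Branch 1 (R+jX_L): Z₁ = 46.0 + j216 Ω, |Z₁| = 221 Ω
Branch 2 (−jX_C): Z₂ = −j139 Ω
Parallel: Z = Z₁Z₂/(Z₁+Z₂), |Z| = 339 Ω, ∠Z = -71.4°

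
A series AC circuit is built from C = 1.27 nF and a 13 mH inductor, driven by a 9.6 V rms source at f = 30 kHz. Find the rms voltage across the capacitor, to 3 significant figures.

ω = 2πf = 188500 rad/s
X_L = ωL = 2450 Ω
X_C = 1/(ωC) = 4180 Ω
Net reactance X = X_L − X_C = -1730 Ω
Z = − j1730 Ω
|Z| = √(0² + 1730²) = 1730 Ω
I = V/|Z| = 5.56 mA
V_C = I·|Z_C| = 0.00556 × 4180 = 23.2 V

23.2 V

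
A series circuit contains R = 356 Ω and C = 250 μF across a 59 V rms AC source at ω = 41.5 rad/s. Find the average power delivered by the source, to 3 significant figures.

X_C = 1/(ωC) = 96.4 Ω
Z = 356 − j96.4 Ω
|Z| = √(356² + 96.4²) = 369 Ω
∠Z = arctan(-96.4/356) = -15.1°
I = V/|Z| = 160 mA
P = VI cos φ = 59 × 0.160 × cos(-15.1°) = 9.11 W

9.11 W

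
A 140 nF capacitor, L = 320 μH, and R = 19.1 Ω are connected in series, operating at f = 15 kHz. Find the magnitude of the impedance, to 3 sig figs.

ω = 2πf = 94250 rad/s
X_L = ωL = 30.2 Ω
X_C = 1/(ωC) = 75.8 Ω
Net reactance X = X_L − X_C = -45.6 Ω
Z = 19.1 − j45.6 Ω
|Z| = √(19.1² + 45.6²) = 49.5 Ω

49.5 Ω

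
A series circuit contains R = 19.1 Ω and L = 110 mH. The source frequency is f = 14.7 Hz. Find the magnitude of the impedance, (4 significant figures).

ω = 2πf = 92.36 rad/s
X_L = ωL = 10.16 Ω
Z = 19.10 + j10.16 Ω
|Z| = √(19.10² + 10.16²) = 21.63 Ω

21.63 Ω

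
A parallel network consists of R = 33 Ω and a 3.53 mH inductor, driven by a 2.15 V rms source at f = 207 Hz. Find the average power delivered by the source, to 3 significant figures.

ω = 2πf = 1301 rad/s
X_L = ωL = 4.59 Ω
Parallel: admittances add. Y = 1/R + 1/(jωL)
Y = (0.0303 − j0.218) S
|Y| = 0.220 S → |Z| = 1/|Y| = 4.55 Ω, ∠Z = −∠Y = 82.1°
I = V/|Z| = 473 mA
P = VI cos φ = 2.15 × 0.473 × cos(82.1°) = 140 mW

140 mW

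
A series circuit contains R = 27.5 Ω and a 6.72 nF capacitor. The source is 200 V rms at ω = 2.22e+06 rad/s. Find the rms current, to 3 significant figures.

X_C = 1/(ωC) = 67.0 Ω
Z = 27.5 − j67.0 Ω
|Z| = √(27.5² + 67.0²) = 72.5 Ω
I = V/|Z| = 200/72.5 = 2.76 A

2.76 A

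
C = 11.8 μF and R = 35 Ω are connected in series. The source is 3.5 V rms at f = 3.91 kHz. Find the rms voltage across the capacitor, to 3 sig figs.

0.343 V

ω = 2πf = 24570 rad/s
X_C = 1/(ωC) = 3.45 Ω
Z = 35.0 − j3.45 Ω
|Z| = √(35.0² + 3.45²) = 35.2 Ω
I = V/|Z| = 99.5 mA
V_C = I·|Z_C| = 0.0995 × 3.45 = 0.343 V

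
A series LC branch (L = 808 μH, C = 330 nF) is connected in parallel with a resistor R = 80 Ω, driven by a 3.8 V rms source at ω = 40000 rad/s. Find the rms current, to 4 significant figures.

99.55 mA

X_L = ωL = 32.32 Ω
X_C = 1/(ωC) = 75.76 Ω
Branch 1: Z₁ = R = 80.00 Ω
Branch 2 (series LC): Z₂ = j(X_L − X_C) = −j43.44 Ω
Parallel: Z = Z₁Z₂/(Z₁+Z₂), |Z| = 38.17 Ω, ∠Z = -61.50°
I = V/|Z| = 3.8/38.17 = 99.55 mA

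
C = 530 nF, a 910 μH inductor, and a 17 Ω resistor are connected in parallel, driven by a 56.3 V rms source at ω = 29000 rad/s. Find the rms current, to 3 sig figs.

3.55 A

X_L = ωL = 26.4 Ω
X_C = 1/(ωC) = 65.1 Ω
Parallel: admittances add. Y = 1/R + 1/(jωL) + jωC
Y = (0.0588 − j0.0225) S
|Y| = 0.0630 S → |Z| = 1/|Y| = 15.9 Ω, ∠Z = −∠Y = 21.0°
I = V/|Z| = 56.3/15.9 = 3.55 A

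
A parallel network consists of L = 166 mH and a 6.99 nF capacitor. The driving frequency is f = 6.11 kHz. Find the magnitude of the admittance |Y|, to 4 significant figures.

111.4 μS

ω = 2πf = 38390 rad/s
X_L = ωL = 6373 Ω
X_C = 1/(ωC) = 3727 Ω
Parallel: admittances add. Y = 1/(jωL) + jωC
Y = (0 + j0.0001114) S
|Y| = 0.0001114 S → |Z| = 1/|Y| = 8974 Ω, ∠Z = −∠Y = -90.00°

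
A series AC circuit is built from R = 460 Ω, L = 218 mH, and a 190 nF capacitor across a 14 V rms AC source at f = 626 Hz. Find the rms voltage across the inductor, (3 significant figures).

18.0 V

ω = 2πf = 3933 rad/s
X_L = ωL = 857 Ω
X_C = 1/(ωC) = 1340 Ω
Net reactance X = X_L − X_C = -481 Ω
Z = 460 − j481 Ω
|Z| = √(460² + 481²) = 665 Ω
I = V/|Z| = 21.0 mA
V_L = I·|Z_L| = 0.0210 × 857 = 18.0 V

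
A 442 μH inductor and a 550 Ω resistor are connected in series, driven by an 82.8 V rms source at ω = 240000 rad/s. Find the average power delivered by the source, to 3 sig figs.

X_L = ωL = 106 Ω
Z = 550 + j106 Ω
|Z| = √(550² + 106²) = 560 Ω
∠Z = arctan(106/550) = 10.9°
I = V/|Z| = 148 mA
P = VI cos φ = 82.8 × 0.148 × cos(10.9°) = 12.0 W

12.0 W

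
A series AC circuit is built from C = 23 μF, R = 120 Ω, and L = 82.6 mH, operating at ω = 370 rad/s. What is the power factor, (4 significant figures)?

X_L = ωL = 30.56 Ω
X_C = 1/(ωC) = 117.5 Ω
Net reactance X = X_L − X_C = -86.95 Ω
Z = 120.0 − j86.95 Ω
|Z| = √(120.0² + 86.95²) = 148.2 Ω
∠Z = arctan(-86.95/120.0) = -35.93°
cos φ = cos(-35.93°) = 0.8098

0.8098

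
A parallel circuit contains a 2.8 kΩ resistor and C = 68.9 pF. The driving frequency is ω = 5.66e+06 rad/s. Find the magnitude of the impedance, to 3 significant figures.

1890 Ω

X_C = 1/(ωC) = 2560 Ω
Parallel: admittances add. Y = 1/R + jωC
Y = (0.000357 + j0.000390) S
|Y| = 0.000529 S → |Z| = 1/|Y| = 1890 Ω, ∠Z = −∠Y = -47.5°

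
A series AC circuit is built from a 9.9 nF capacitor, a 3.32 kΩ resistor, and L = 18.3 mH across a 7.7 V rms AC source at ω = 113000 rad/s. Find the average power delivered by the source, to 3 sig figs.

15.9 mW

X_L = ωL = 2070 Ω
X_C = 1/(ωC) = 894 Ω
Net reactance X = X_L − X_C = 1170 Ω
Z = 3320 + j1170 Ω
|Z| = √(3320² + 1170²) = 3520 Ω
∠Z = arctan(1170/3320) = 19.5°
I = V/|Z| = 2.19 mA
P = VI cos φ = 7.7 × 0.00219 × cos(19.5°) = 15.9 mW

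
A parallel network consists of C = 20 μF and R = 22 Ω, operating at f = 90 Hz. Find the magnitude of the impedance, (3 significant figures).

ω = 2πf = 565.5 rad/s
X_C = 1/(ωC) = 88.4 Ω
Parallel: admittances add. Y = 1/R + jωC
Y = (0.0455 + j0.0113) S
|Y| = 0.0468 S → |Z| = 1/|Y| = 21.3 Ω, ∠Z = −∠Y = -14.0°

21.3 Ω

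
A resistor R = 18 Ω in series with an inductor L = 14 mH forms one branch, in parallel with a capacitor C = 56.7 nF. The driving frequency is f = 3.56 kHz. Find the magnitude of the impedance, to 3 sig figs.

520 Ω

ω = 2πf = 22370 rad/s
X_L = ωL = 313 Ω
X_C = 1/(ωC) = 788 Ω
Branch 1 (R+jX_L): Z₁ = 18.0 + j313 Ω, |Z₁| = 314 Ω
Branch 2 (−jX_C): Z₂ = −j788 Ω
Parallel: Z = Z₁Z₂/(Z₁+Z₂), |Z| = 520 Ω, ∠Z = 84.5°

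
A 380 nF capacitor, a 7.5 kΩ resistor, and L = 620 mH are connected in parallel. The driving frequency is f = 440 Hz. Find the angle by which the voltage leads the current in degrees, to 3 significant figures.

ω = 2πf = 2765 rad/s
X_L = ωL = 1710 Ω
X_C = 1/(ωC) = 952 Ω
Parallel: admittances add. Y = 1/R + 1/(jωL) + jωC
Y = (0.000133 + j0.000467) S
|Y| = 0.000486 S → |Z| = 1/|Y| = 2060 Ω, ∠Z = −∠Y = -74.1°

-74.1°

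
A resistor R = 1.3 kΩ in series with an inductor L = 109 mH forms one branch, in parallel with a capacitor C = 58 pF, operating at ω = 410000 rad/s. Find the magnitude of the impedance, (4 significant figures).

639300 Ω

X_L = ωL = 44690 Ω
X_C = 1/(ωC) = 42050 Ω
Branch 1 (R+jX_L): Z₁ = 1300 + j44690 Ω, |Z₁| = 44710 Ω
Branch 2 (−jX_C): Z₂ = −j42050 Ω
Parallel: Z = Z₁Z₂/(Z₁+Z₂), |Z| = 639300 Ω, ∠Z = -65.43°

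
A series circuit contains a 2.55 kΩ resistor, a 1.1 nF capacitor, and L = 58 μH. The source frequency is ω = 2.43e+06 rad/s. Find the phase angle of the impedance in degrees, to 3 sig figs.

-5.22°

X_L = ωL = 141 Ω
X_C = 1/(ωC) = 374 Ω
Net reactance X = X_L − X_C = -233 Ω
Z = 2550 − j233 Ω
|Z| = √(2550² + 233²) = 2560 Ω
∠Z = arctan(-233/2550) = -5.22°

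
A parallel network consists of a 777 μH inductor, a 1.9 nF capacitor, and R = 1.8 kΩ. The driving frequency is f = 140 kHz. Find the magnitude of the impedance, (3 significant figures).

ω = 2πf = 879600 rad/s
X_L = ωL = 683 Ω
X_C = 1/(ωC) = 598 Ω
Parallel: admittances add. Y = 1/R + 1/(jωL) + jωC
Y = (0.000556 + j0.000208) S
|Y| = 0.000593 S → |Z| = 1/|Y| = 1690 Ω, ∠Z = −∠Y = -20.5°

1690 Ω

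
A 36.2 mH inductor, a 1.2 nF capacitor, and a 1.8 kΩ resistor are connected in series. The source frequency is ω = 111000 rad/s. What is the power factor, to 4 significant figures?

0.4585

X_L = ωL = 4018 Ω
X_C = 1/(ωC) = 7508 Ω
Net reactance X = X_L − X_C = -3489 Ω
Z = 1800 − j3489 Ω
|Z| = √(1800² + 3489²) = 3926 Ω
∠Z = arctan(-3489/1800) = -62.71°
cos φ = cos(-62.71°) = 0.4585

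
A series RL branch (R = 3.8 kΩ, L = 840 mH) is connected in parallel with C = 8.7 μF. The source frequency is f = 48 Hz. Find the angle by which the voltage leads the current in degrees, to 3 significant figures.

ω = 2πf = 301.6 rad/s
X_L = ωL = 253 Ω
X_C = 1/(ωC) = 381 Ω
Branch 1 (R+jX_L): Z₁ = 3800 + j253 Ω, |Z₁| = 3810 Ω
Branch 2 (−jX_C): Z₂ = −j381 Ω
Parallel: Z = Z₁Z₂/(Z₁+Z₂), |Z| = 382 Ω, ∠Z = -84.3°

-84.3°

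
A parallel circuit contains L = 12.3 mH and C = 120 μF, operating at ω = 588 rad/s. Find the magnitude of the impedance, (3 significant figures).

14.8 Ω

X_L = ωL = 7.23 Ω
X_C = 1/(ωC) = 14.2 Ω
Parallel: admittances add. Y = 1/(jωL) + jωC
Y = (0 − j0.0677) S
|Y| = 0.0677 S → |Z| = 1/|Y| = 14.8 Ω, ∠Z = −∠Y = 90.0°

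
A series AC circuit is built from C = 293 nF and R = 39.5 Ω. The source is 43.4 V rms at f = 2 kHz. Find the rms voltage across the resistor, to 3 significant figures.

ω = 2πf = 12570 rad/s
X_C = 1/(ωC) = 272 Ω
Z = 39.5 − j272 Ω
|Z| = √(39.5² + 272²) = 274 Ω
I = V/|Z| = 158 mA
V_R = I·|Z_R| = 0.158 × 39.5 = 6.25 V

6.25 V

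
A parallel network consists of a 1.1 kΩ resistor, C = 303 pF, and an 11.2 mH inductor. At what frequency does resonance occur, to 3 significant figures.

86.4 kHz

ω₀ = 1/√(LC) = 1/√(0.0112 × 3.03e-10) = 542800 rad/s
f₀ = ω₀/(2π) = 86.4 kHz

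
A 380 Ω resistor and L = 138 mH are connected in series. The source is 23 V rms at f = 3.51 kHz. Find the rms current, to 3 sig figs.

ω = 2πf = 22050 rad/s
X_L = ωL = 3040 Ω
Z = 380 + j3040 Ω
|Z| = √(380² + 3040²) = 3070 Ω
I = V/|Z| = 23/3070 = 7.50 mA

7.50 mA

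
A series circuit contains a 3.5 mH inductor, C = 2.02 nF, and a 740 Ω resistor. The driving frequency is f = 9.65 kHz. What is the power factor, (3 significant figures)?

ω = 2πf = 60630 rad/s
X_L = ωL = 212 Ω
X_C = 1/(ωC) = 8160 Ω
Net reactance X = X_L − X_C = -7950 Ω
Z = 740 − j7950 Ω
|Z| = √(740² + 7950²) = 7990 Ω
∠Z = arctan(-7950/740) = -84.7°
cos φ = cos(-84.7°) = 0.0927

0.0927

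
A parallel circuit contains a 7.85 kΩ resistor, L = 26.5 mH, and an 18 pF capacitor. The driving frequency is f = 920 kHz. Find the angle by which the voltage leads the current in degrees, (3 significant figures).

-37.4°

ω = 2πf = 5.781e+06 rad/s
X_L = ωL = 153000 Ω
X_C = 1/(ωC) = 9610 Ω
Parallel: admittances add. Y = 1/R + 1/(jωL) + jωC
Y = (0.000127 + j9.75e-05) S
|Y| = 0.000160 S → |Z| = 1/|Y| = 6230 Ω, ∠Z = −∠Y = -37.4°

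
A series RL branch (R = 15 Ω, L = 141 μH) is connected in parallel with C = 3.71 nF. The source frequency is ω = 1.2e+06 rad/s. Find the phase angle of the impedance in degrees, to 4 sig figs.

X_L = ωL = 169.2 Ω
X_C = 1/(ωC) = 224.6 Ω
Branch 1 (R+jX_L): Z₁ = 15.00 + j169.2 Ω, |Z₁| = 169.9 Ω
Branch 2 (−jX_C): Z₂ = −j224.6 Ω
Parallel: Z = Z₁Z₂/(Z₁+Z₂), |Z| = 664.6 Ω, ∠Z = 69.79°

69.79°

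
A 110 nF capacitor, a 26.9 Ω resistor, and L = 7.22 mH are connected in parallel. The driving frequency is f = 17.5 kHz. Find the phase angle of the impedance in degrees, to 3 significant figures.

ω = 2πf = 110000 rad/s
X_L = ωL = 794 Ω
X_C = 1/(ωC) = 82.7 Ω
Parallel: admittances add. Y = 1/R + 1/(jωL) + jωC
Y = (0.0372 + j0.0108) S
|Y| = 0.0387 S → |Z| = 1/|Y| = 25.8 Ω, ∠Z = −∠Y = -16.3°

-16.3°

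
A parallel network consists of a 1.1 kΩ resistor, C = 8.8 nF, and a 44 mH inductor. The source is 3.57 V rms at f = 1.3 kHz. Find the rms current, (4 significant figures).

10.21 mA

ω = 2πf = 8168 rad/s
X_L = ωL = 359.4 Ω
X_C = 1/(ωC) = 13910 Ω
Parallel: admittances add. Y = 1/R + 1/(jωL) + jωC
Y = (0.0009091 − j0.002711) S
|Y| = 0.002859 S → |Z| = 1/|Y| = 349.8 Ω, ∠Z = −∠Y = 71.46°
I = V/|Z| = 3.57/349.8 = 10.21 mA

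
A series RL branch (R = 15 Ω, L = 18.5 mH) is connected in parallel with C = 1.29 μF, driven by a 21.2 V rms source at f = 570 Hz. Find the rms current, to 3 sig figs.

218 mA

ω = 2πf = 3581 rad/s
X_L = ωL = 66.3 Ω
X_C = 1/(ωC) = 216 Ω
Branch 1 (R+jX_L): Z₁ = 15.0 + j66.3 Ω, |Z₁| = 67.9 Ω
Branch 2 (−jX_C): Z₂ = −j216 Ω
Parallel: Z = Z₁Z₂/(Z₁+Z₂), |Z| = 97.4 Ω, ∠Z = 71.5°
I = V/|Z| = 21.2/97.4 = 218 mA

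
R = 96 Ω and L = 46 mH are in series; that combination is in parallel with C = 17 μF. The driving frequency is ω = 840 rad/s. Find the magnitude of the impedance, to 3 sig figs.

71.7 Ω

X_L = ωL = 38.6 Ω
X_C = 1/(ωC) = 70.0 Ω
Branch 1 (R+jX_L): Z₁ = 96.0 + j38.6 Ω, |Z₁| = 103 Ω
Branch 2 (−jX_C): Z₂ = −j70.0 Ω
Parallel: Z = Z₁Z₂/(Z₁+Z₂), |Z| = 71.7 Ω, ∠Z = -50.0°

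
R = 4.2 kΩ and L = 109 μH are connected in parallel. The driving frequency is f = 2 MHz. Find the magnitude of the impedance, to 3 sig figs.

ω = 2πf = 1.257e+07 rad/s
X_L = ωL = 1370 Ω
Parallel: admittances add. Y = 1/R + 1/(jωL)
Y = (0.000238 − j0.000730) S
|Y| = 0.000768 S → |Z| = 1/|Y| = 1300 Ω, ∠Z = −∠Y = 71.9°

1300 Ω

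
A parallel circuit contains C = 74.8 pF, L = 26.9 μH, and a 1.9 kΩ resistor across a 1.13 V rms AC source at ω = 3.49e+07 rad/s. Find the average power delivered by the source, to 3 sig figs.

672 μW

X_L = ωL = 939 Ω
X_C = 1/(ωC) = 383 Ω
Parallel: admittances add. Y = 1/R + 1/(jωL) + jωC
Y = (0.000526 + j0.00155) S
|Y| = 0.00163 S → |Z| = 1/|Y| = 613 Ω, ∠Z = −∠Y = -71.2°
I = V/|Z| = 1.84 mA
P = VI cos φ = 1.13 × 0.00184 × cos(-71.2°) = 672 μW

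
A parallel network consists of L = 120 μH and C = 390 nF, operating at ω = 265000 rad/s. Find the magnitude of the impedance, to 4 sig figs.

13.91 Ω

X_L = ωL = 31.80 Ω
X_C = 1/(ωC) = 9.676 Ω
Parallel: admittances add. Y = 1/(jωL) + jωC
Y = (0 + j0.07190) S
|Y| = 0.07190 S → |Z| = 1/|Y| = 13.91 Ω, ∠Z = −∠Y = -90.00°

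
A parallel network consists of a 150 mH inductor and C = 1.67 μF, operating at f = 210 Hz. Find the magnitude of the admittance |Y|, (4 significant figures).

ω = 2πf = 1319 rad/s
X_L = ωL = 197.9 Ω
X_C = 1/(ωC) = 453.8 Ω
Parallel: admittances add. Y = 1/(jωL) + jωC
Y = (0 − j0.002849) S
|Y| = 0.002849 S → |Z| = 1/|Y| = 351.0 Ω, ∠Z = −∠Y = 90.00°

2.849 mS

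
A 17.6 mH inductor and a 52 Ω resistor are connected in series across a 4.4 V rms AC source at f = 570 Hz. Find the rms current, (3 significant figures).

53.8 mA

ω = 2πf = 3581 rad/s
X_L = ωL = 63.0 Ω
Z = 52.0 + j63.0 Ω
|Z| = √(52.0² + 63.0²) = 81.7 Ω
I = V/|Z| = 4.4/81.7 = 53.8 mA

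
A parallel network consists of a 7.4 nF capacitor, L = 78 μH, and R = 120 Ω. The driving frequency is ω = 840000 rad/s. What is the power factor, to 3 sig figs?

X_L = ωL = 65.5 Ω
X_C = 1/(ωC) = 161 Ω
Parallel: admittances add. Y = 1/R + 1/(jωL) + jωC
Y = (0.00833 − j0.00905) S
|Y| = 0.0123 S → |Z| = 1/|Y| = 81.3 Ω, ∠Z = −∠Y = 47.3°
cos φ = cos(47.3°) = 0.678

0.678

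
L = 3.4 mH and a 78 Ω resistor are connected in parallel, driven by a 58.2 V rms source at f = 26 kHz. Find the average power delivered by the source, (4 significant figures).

43.43 W

ω = 2πf = 163400 rad/s
X_L = ωL = 555.4 Ω
Parallel: admittances add. Y = 1/R + 1/(jωL)
Y = (0.01282 − j0.001800) S
|Y| = 0.01295 S → |Z| = 1/|Y| = 77.24 Ω, ∠Z = −∠Y = 7.994°
I = V/|Z| = 753.5 mA
P = VI cos φ = 58.2 × 0.7535 × cos(7.994°) = 43.43 W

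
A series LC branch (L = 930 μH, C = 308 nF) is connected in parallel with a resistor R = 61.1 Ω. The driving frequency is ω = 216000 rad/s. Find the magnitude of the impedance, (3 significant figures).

X_L = ωL = 201 Ω
X_C = 1/(ωC) = 15.0 Ω
Branch 1: Z₁ = R = 61.1 Ω
Branch 2 (series LC): Z₂ = j(X_L − X_C) = j186 Ω
Parallel: Z = Z₁Z₂/(Z₁+Z₂), |Z| = 58.0 Ω, ∠Z = 18.2°

58.0 Ω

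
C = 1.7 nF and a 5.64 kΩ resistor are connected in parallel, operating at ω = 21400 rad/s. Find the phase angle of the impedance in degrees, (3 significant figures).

-11.6°

X_C = 1/(ωC) = 27500 Ω
Parallel: admittances add. Y = 1/R + jωC
Y = (0.000177 + j3.64e-05) S
|Y| = 0.000181 S → |Z| = 1/|Y| = 5520 Ω, ∠Z = −∠Y = -11.6°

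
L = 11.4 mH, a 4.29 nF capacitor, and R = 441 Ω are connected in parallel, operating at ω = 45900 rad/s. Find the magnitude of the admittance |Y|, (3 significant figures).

X_L = ωL = 523 Ω
X_C = 1/(ωC) = 5080 Ω
Parallel: admittances add. Y = 1/R + 1/(jωL) + jωC
Y = (0.00227 − j0.00171) S
|Y| = 0.00284 S → |Z| = 1/|Y| = 352 Ω, ∠Z = −∠Y = 37.1°

2.84 mS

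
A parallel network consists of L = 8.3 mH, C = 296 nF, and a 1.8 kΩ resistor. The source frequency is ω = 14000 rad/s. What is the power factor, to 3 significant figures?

X_L = ωL = 116 Ω
X_C = 1/(ωC) = 241 Ω
Parallel: admittances add. Y = 1/R + 1/(jωL) + jωC
Y = (0.000556 − j0.00446) S
|Y| = 0.00450 S → |Z| = 1/|Y| = 222 Ω, ∠Z = −∠Y = 82.9°
cos φ = cos(82.9°) = 0.124

0.124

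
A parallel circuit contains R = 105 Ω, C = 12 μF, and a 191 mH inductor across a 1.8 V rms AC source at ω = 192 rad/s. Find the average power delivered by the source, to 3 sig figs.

X_L = ωL = 36.7 Ω
X_C = 1/(ωC) = 434 Ω
Parallel: admittances add. Y = 1/R + 1/(jωL) + jωC
Y = (0.00952 − j0.0250) S
|Y| = 0.0267 S → |Z| = 1/|Y| = 37.4 Ω, ∠Z = −∠Y = 69.1°
I = V/|Z| = 48.1 mA
P = VI cos φ = 1.8 × 0.0481 × cos(69.1°) = 30.9 mW

30.9 mW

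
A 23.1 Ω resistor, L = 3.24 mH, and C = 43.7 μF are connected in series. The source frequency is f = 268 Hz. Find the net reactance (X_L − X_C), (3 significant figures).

ω = 2πf = 1684 rad/s
X_L = ωL = 5.46 Ω
X_C = 1/(ωC) = 13.6 Ω
X = 5.46 − 13.6 = -8.13 Ω

-8.13 Ω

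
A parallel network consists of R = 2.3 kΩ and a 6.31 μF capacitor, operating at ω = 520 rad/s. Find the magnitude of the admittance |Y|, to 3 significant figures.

X_C = 1/(ωC) = 305 Ω
Parallel: admittances add. Y = 1/R + jωC
Y = (0.000435 + j0.00328) S
|Y| = 0.00331 S → |Z| = 1/|Y| = 302 Ω, ∠Z = −∠Y = -82.5°

3.31 mS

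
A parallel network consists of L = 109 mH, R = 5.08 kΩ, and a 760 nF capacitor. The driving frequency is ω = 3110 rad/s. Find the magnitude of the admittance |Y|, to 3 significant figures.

X_L = ωL = 339 Ω
X_C = 1/(ωC) = 423 Ω
Parallel: admittances add. Y = 1/R + 1/(jωL) + jωC
Y = (0.000197 − j0.000586) S
|Y| = 0.000619 S → |Z| = 1/|Y| = 1620 Ω, ∠Z = −∠Y = 71.4°

619 μS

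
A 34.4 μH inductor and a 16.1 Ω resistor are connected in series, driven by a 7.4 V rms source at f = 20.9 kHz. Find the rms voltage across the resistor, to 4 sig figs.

ω = 2πf = 131300 rad/s
X_L = ωL = 4.517 Ω
Z = 16.10 + j4.517 Ω
|Z| = √(16.10² + 4.517²) = 16.72 Ω
I = V/|Z| = 442.5 mA
V_R = I·|Z_R| = 0.4425 × 16.10 = 7.125 V

7.125 V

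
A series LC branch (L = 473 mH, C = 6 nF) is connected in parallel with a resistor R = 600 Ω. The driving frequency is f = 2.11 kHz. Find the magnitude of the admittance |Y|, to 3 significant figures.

ω = 2πf = 13260 rad/s
X_L = ωL = 6270 Ω
X_C = 1/(ωC) = 12600 Ω
Branch 1: Z₁ = R = 600 Ω
Branch 2 (series LC): Z₂ = j(X_L − X_C) = −j6300 Ω
Parallel: Z = Z₁Z₂/(Z₁+Z₂), |Z| = 597 Ω, ∠Z = -5.44°
|Y| = 1/|Z| = 1.67 mS

1.67 mS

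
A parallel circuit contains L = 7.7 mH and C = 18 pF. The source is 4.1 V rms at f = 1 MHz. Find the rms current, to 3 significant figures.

379 μA

ω = 2πf = 6.283e+06 rad/s
X_L = ωL = 48400 Ω
X_C = 1/(ωC) = 8840 Ω
Parallel: admittances add. Y = 1/(jωL) + jωC
Y = (0 + j9.24e-05) S
|Y| = 9.24e-05 S → |Z| = 1/|Y| = 10800 Ω, ∠Z = −∠Y = -90.0°
I = V/|Z| = 4.1/10800 = 379 μA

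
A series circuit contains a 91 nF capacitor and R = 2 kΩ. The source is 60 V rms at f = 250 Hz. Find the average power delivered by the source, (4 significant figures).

136.0 mW

ω = 2πf = 1571 rad/s
X_C = 1/(ωC) = 6996 Ω
Z = 2000 − j6996 Ω
|Z| = √(2000² + 6996²) = 7276 Ω
∠Z = arctan(-6996/2000) = -74.05°
I = V/|Z| = 8.246 mA
P = VI cos φ = 60 × 0.008246 × cos(-74.05°) = 136.0 mW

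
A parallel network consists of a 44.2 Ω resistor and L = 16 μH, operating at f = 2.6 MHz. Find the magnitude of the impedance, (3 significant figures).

ω = 2πf = 1.634e+07 rad/s
X_L = ωL = 261 Ω
Parallel: admittances add. Y = 1/R + 1/(jωL)
Y = (0.0226 − j0.00383) S
|Y| = 0.0229 S → |Z| = 1/|Y| = 43.6 Ω, ∠Z = −∠Y = 9.60°

43.6 Ω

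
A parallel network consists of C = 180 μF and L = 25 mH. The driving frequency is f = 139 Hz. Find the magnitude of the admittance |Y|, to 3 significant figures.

111 mS

ω = 2πf = 873.4 rad/s
X_L = ωL = 21.8 Ω
X_C = 1/(ωC) = 6.36 Ω
Parallel: admittances add. Y = 1/(jωL) + jωC
Y = (0 + j0.111) S
|Y| = 0.111 S → |Z| = 1/|Y| = 8.98 Ω, ∠Z = −∠Y = -90.0°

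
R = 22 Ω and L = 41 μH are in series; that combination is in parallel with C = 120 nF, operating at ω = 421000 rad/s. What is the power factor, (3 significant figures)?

0.703

X_L = ωL = 17.3 Ω
X_C = 1/(ωC) = 19.8 Ω
Branch 1 (R+jX_L): Z₁ = 22.0 + j17.3 Ω, |Z₁| = 28.0 Ω
Branch 2 (−jX_C): Z₂ = −j19.8 Ω
Parallel: Z = Z₁Z₂/(Z₁+Z₂), |Z| = 25.0 Ω, ∠Z = -45.3°
cos φ = cos(-45.3°) = 0.703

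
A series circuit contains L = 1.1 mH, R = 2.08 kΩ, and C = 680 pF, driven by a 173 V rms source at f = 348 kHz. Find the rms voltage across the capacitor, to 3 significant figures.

ω = 2πf = 2.187e+06 rad/s
X_L = ωL = 2410 Ω
X_C = 1/(ωC) = 673 Ω
Net reactance X = X_L − X_C = 1730 Ω
Z = 2080 + j1730 Ω
|Z| = √(2080² + 1730²) = 2710 Ω
I = V/|Z| = 63.9 mA
V_C = I·|Z_C| = 0.0639 × 673 = 43.0 V

43.0 V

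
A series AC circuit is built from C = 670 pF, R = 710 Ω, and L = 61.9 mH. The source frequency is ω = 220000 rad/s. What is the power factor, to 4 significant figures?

0.1033

X_L = ωL = 13620 Ω
X_C = 1/(ωC) = 6784 Ω
Net reactance X = X_L − X_C = 6834 Ω
Z = 710.0 + j6834 Ω
|Z| = √(710.0² + 6834²) = 6871 Ω
∠Z = arctan(6834/710.0) = 84.07°
cos φ = cos(84.07°) = 0.1033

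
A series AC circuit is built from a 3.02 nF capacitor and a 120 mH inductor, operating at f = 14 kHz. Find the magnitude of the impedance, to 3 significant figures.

6790 Ω

ω = 2πf = 87960 rad/s
X_L = ωL = 10600 Ω
X_C = 1/(ωC) = 3760 Ω
Net reactance X = X_L − X_C = 6790 Ω
Z = j6790 Ω
|Z| = √(0² + 6790²) = 6790 Ω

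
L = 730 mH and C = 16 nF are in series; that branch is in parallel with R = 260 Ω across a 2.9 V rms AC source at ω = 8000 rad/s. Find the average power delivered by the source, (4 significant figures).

32.35 mW

X_L = ωL = 5840 Ω
X_C = 1/(ωC) = 7812 Ω
Branch 1: Z₁ = R = 260.0 Ω
Branch 2 (series LC): Z₂ = j(X_L − X_C) = −j1972 Ω
Parallel: Z = Z₁Z₂/(Z₁+Z₂), |Z| = 257.8 Ω, ∠Z = -7.509°
I = V/|Z| = 11.25 mA
P = VI cos φ = 2.9 × 0.01125 × cos(-7.509°) = 32.35 mW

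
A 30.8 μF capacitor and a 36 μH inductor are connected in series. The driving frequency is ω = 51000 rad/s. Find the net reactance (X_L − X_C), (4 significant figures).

1.199 Ω

X_L = ωL = 1.836 Ω
X_C = 1/(ωC) = 0.6366 Ω
X = 1.836 − 0.6366 = 1.199 Ω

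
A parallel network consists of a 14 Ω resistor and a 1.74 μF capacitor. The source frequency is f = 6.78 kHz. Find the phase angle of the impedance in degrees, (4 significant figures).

-46.06°

ω = 2πf = 42600 rad/s
X_C = 1/(ωC) = 13.49 Ω
Parallel: admittances add. Y = 1/R + jωC
Y = (0.07143 + j0.07412) S
|Y| = 0.1029 S → |Z| = 1/|Y| = 9.715 Ω, ∠Z = −∠Y = -46.06°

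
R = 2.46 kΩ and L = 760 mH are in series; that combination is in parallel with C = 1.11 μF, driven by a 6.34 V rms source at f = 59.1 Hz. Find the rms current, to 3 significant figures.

3.44 mA

ω = 2πf = 371.3 rad/s
X_L = ωL = 282 Ω
X_C = 1/(ωC) = 2430 Ω
Branch 1 (R+jX_L): Z₁ = 2460 + j282 Ω, |Z₁| = 2480 Ω
Branch 2 (−jX_C): Z₂ = −j2430 Ω
Parallel: Z = Z₁Z₂/(Z₁+Z₂), |Z| = 1840 Ω, ∠Z = -42.4°
I = V/|Z| = 6.34/1840 = 3.44 mA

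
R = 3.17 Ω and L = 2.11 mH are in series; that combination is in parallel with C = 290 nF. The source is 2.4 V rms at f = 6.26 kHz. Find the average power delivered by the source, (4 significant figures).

ω = 2πf = 39330 rad/s
X_L = ωL = 82.99 Ω
X_C = 1/(ωC) = 87.67 Ω
Branch 1 (R+jX_L): Z₁ = 3.170 + j82.99 Ω, |Z₁| = 83.05 Ω
Branch 2 (−jX_C): Z₂ = −j87.67 Ω
Parallel: Z = Z₁Z₂/(Z₁+Z₂), |Z| = 1289 Ω, ∠Z = 53.69°
I = V/|Z| = 1.862 mA
P = VI cos φ = 2.4 × 0.001862 × cos(53.69°) = 2.647 mW

2.647 mW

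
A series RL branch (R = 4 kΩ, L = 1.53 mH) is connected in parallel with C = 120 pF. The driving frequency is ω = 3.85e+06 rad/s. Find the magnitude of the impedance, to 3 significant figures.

2820 Ω

X_L = ωL = 5890 Ω
X_C = 1/(ωC) = 2160 Ω
Branch 1 (R+jX_L): Z₁ = 4000 + j5890 Ω, |Z₁| = 7120 Ω
Branch 2 (−jX_C): Z₂ = −j2160 Ω
Parallel: Z = Z₁Z₂/(Z₁+Z₂), |Z| = 2820 Ω, ∠Z = -77.1°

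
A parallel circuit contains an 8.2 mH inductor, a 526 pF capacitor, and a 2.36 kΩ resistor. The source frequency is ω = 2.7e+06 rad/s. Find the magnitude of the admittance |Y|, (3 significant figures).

X_L = ωL = 22100 Ω
X_C = 1/(ωC) = 704 Ω
Parallel: admittances add. Y = 1/R + 1/(jωL) + jωC
Y = (0.000424 + j0.00138) S
|Y| = 0.00144 S → |Z| = 1/|Y| = 695 Ω, ∠Z = −∠Y = -72.9°

1.44 mS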